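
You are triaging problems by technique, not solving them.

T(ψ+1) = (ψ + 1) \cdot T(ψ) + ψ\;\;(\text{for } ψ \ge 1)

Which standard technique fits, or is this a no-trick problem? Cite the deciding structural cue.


Method: a summation factor — because the multiplier ψ + 1 is index-dependent, divide through by its running product and sum the resulting differences.


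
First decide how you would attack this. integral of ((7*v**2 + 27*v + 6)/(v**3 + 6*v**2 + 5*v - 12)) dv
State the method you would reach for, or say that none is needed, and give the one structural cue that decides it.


Best approach: partial fractions — once v**3 + 6*v**2 + 5*v - 12 is factored, each root contributes a simple-fraction term; integrate them one at a time.


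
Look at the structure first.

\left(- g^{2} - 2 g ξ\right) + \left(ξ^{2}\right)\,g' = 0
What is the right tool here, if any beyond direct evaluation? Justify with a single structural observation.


Best approach: the homogeneous substitution — the slope's numerator and denominator share total degree; set v = g/ξ and the equation drops to separable form. Rearranged, this also fits the Bernoulli template directly; the homogeneous substitution reads the structure without the rearrangement.


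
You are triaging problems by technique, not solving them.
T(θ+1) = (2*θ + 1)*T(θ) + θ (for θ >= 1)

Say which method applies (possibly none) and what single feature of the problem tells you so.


Method: a summation factor — because the multiplier 2*θ + 1 is index-dependent, divide through by its running product and sum the resulting differences.


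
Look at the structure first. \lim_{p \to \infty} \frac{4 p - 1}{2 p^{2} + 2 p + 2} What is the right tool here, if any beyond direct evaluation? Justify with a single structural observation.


Verdict: dominant-term comparison — as p grows, only the highest-degree terms matter — compare leading terms and read the limit off. l'Hôpital's at-infinity variant applies to the expression viewed as a single quotient; the leading-term comparison is the direct route.


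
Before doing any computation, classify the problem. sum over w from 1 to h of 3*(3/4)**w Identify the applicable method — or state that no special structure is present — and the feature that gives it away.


Diagnosis: the geometric series formula — the ratio of consecutive terms is the constant 3/4, independent of the index — a geometric sum.


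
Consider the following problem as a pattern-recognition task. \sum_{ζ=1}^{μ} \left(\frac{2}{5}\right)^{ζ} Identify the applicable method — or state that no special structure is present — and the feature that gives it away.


Method: the geometric series formula — each term is \frac{2}{5} times the previous one, so the geometric-series formula applies directly.


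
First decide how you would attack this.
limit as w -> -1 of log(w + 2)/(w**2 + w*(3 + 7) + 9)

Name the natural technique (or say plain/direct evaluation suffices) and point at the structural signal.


Diagnosis: l'Hôpital's rule (0/0) — numerator and denominator both vanish at -1 — a genuine 0/0 form, which is exactly when l'Hôpital applies. Known elementary limits would finish this too — the rule just bypasses the case analysis.


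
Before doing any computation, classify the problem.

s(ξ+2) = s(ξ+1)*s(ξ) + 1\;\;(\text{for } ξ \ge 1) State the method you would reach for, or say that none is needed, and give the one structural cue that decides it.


Best approach: no special technique — the recurrence is nonlinear in the sequence terms; no linear-recurrence method fits it as written — one iterates or studies it directly.


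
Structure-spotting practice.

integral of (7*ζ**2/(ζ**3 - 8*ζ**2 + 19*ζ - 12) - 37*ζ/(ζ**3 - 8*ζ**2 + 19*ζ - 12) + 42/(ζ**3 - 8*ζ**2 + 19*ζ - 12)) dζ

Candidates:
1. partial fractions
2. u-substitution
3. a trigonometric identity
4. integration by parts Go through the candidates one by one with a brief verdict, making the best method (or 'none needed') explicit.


Diagnosis: partial fractions — the integrand is a proper rational function and its denominator ζ**3 - 8*ζ**2 + 19*ζ - 12 factors into distinct pieces, so it splits into simple fractions.
- partial fractions: applicable, and directly so.
- u-substitution: no subexpression of the integrand serves as a whole-integral substitution inner — individual terms may offer their own, but none carries its derivative as a factor of the full integrand; a working change of variable would have to be constructed from outside the expression.
- a trigonometric identity — with no trigonometric functions present, identity rewriting has no target.
- integration by parts — the nonconstant-polynomial-times-standard-kernel pattern (an exp, sine, cosine, or logarithm partner) is absent.


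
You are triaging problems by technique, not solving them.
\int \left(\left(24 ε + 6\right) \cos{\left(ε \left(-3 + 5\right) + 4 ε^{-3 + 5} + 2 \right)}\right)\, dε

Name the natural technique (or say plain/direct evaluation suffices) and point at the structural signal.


Verdict: u-substitution — collected, the integrand has one factor that is, up to a constant, the derivative of an inner expression the rest depends on — substitute for that inner expression.


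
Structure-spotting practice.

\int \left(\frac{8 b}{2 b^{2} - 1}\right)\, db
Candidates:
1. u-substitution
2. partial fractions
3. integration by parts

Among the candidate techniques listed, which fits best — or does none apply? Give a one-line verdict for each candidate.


Method: u-substitution — read it as f(2 b^{2} - 1) times a constant multiple of d(2 b^{2} - 1): one substitution, u = 2 b^{2} - 1, finishes it.
- u-substitution — applicable, and directly so.
- partial fractions — proper and rational, yes, but the denominator has no factorization over the rationals to exploit.
- integration by parts — there is no nonconstant-polynomial-times-kernel split with an exp, sine, cosine (degree-1 argument), or logarithm partner.


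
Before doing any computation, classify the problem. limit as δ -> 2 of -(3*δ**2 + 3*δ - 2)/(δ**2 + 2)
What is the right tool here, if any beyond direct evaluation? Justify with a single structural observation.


Verdict: no special technique — the function is continuous at 2; evaluation is itself the limit, no machinery required.


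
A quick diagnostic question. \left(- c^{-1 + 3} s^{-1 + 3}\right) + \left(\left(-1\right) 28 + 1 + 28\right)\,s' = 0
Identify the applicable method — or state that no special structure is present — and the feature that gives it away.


Best approach: separation of variables — solved for the derivative, the right side splits multiplicatively into a function of each variable alone — divide and integrate each side.


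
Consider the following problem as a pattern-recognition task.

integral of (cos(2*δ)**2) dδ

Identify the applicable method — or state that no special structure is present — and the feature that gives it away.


Verdict: a trigonometric identity — reduce cos(2*δ)**2 with the power-reduction formula and the integral becomes first-degree trigonometry.


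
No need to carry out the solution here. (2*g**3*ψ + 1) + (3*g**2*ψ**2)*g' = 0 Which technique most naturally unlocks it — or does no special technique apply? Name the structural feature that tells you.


Best approach: the exact-equation method — equality of cross partials is the green light — assemble the potential function term by term.


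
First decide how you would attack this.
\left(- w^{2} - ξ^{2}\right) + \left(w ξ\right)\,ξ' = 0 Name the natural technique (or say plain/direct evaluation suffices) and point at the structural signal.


Best approach: the homogeneous substitution — scaling w and ξ together leaves the slope fixed — it depends only on ξ/w, so substitute the ratio. Rearranged, this also fits the Bernoulli template directly; the homogeneous substitution reads the structure without the rearrangement.


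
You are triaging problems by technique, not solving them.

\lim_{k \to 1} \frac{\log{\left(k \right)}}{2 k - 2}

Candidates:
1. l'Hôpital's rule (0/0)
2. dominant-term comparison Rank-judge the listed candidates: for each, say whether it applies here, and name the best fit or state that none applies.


Best approach: l'Hôpital's rule (0/0) — substituting 1 gives 0 over 0; differentiate top and bottom once and re-evaluate. Known elementary limits would finish this too — the rule just bypasses the case analysis.
- l'Hôpital's rule (0/0): applicable, and directly so.
- dominant-term comparison: no dominant-degree comparison decides it.


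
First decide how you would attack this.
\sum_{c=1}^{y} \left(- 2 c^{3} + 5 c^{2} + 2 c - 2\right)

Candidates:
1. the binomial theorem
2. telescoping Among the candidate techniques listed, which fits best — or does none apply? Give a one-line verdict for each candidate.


Verdict: no special technique — the sum is polynomial through and through; closed forms for each power of c finish it directly.
- the binomial theorem — the terms lack the binomial-coefficient-weighted complementary-power pattern of an expansion.
- telescoping — as presented, consecutive terms share no shifted copy to cancel against — no rewrite is on display to change that.


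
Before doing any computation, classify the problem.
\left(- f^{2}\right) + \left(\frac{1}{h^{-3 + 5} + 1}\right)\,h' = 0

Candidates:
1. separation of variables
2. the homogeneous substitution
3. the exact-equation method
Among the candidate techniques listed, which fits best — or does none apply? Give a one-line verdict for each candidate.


Technique: separation of variables — all dependence on the two variables factors apart, the defining separable shape.
- separation of variables — yes — fits the structure here.
- the homogeneous substitution: rescaling both variables together changes the slope, so no ratio substitution collapses it.
- the exact-equation method: any potential here is of the trivial single-variable kind; the exact method earns its name only with genuine cross terms.


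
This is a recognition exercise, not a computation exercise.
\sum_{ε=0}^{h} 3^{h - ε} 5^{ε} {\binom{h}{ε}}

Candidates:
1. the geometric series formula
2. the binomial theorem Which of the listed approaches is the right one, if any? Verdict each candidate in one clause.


Technique: the binomial theorem — the binomial coefficients weight matched powers of 5 and 3, which is exactly the expansion of a binomial power.
- the geometric series formula — the term-to-term ratio changes with the index, so the geometric formula cannot close it.
- the binomial theorem: applies; the problem has the shape this method handles.


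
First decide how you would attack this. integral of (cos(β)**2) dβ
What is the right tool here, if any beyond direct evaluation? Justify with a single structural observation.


Technique: a trigonometric identity — cos(β)**2 calls for power reduction: rewrite via double angles before any antiderivative is attempted.


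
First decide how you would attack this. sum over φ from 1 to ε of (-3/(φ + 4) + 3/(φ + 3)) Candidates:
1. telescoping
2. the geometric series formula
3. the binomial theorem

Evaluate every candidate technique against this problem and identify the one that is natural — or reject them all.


Method: telescoping — each term adds 3/(φ + 3) and subtracts the same expression advanced one index; that subtracted piece cancels against the next term's added copy — only the boundary terms survive.
- telescoping — yes — fits the structure here.
- the geometric series formula — the term-to-term ratio changes with the index, so the geometric formula cannot close it.
- the binomial theorem: no binomial coefficients pair with matched powers.


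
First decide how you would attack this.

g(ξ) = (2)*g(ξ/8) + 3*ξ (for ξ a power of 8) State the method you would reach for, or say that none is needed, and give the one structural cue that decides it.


Best approach: the master substitution — treat m = log base 8 of ξ as the new clock: one recursion step advances m by one while ξ scales by 8.


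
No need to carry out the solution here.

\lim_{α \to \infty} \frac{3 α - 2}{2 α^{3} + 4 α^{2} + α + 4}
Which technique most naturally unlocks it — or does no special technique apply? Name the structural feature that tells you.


Verdict: dominant-term comparison — divide by the highest power of α present: lower-order terms vanish and the dominant ratio remains. Viewed as a single quotient this is an ∞/∞ form — an at-infinity application of l'Hôpital's rule would also resolve it; comparing leading growth reads the answer without differentiating.


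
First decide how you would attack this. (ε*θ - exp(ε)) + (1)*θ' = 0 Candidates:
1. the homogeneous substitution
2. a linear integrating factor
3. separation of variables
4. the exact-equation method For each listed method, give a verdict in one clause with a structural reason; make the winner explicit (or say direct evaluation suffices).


Method: a linear integrating factor — the equation is linear in θ with coefficient ε; multiplying by the integrating factor exp(∫ε) makes the left side a perfect derivative.
- the homogeneous substitution — the slope is not a function of the ratio of the variables alone.
- a linear integrating factor — applies; the problem has the shape this method handles.
- separation of variables — no algebra isolates the independent variable on one side and the unknown on the other.
- the exact-equation method: the cross partial derivatives disagree, so no single potential exists.


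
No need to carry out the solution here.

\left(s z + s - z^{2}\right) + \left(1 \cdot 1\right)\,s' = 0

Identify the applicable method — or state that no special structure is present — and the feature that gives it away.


Method: a linear integrating factor — the unknown enters only to the first power against a nonzero forcing term — the integrating-factor template applies directly.


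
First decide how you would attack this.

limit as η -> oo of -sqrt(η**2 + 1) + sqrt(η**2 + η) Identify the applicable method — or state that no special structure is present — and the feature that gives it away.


Method: conjugate multiplication — both pieces blow up but their difference is finite; the conjugate trick rationalizes sqrt(η**2 + η) - sqrt(η**2 + 1).


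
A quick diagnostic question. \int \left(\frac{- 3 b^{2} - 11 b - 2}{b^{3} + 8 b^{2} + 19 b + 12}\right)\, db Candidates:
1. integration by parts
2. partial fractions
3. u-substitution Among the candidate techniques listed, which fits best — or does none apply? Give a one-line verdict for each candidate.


Technique: partial fractions — the factorization of b^{3} + 8 b^{2} + 19 b + 12 is the whole battle; after it, each term is a table integral.
- integration by parts — the integrand does not split as a nonconstant polynomial times an exp, sine, cosine of a linear argument, or logarithm — no polynomial-kernel parts product to differentiate one side of.
- partial fractions — applicable, and directly so.
- u-substitution: no subexpression of the integrand serves as a whole-integral substitution inner — individual terms may offer their own, but none carries its derivative as a factor of the full integrand; a working change of variable would have to be constructed from outside the expression.


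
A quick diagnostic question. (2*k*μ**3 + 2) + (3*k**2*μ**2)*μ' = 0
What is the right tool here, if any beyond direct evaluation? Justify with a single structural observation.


Best approach: the exact-equation method — check exactness first: here it holds (2*k*μ**3 + 2, 3*k**2*μ**2 have matching cross partials), so no integrating factor is needed.


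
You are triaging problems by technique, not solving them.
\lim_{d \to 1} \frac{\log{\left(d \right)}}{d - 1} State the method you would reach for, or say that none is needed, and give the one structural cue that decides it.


Best approach: l'Hôpital's rule (0/0) — the 0/0 form at 1 is the signature situation for l'Hôpital's rule. A local series expansion at the point resolves it as well; the rule is the packaged version of that step.


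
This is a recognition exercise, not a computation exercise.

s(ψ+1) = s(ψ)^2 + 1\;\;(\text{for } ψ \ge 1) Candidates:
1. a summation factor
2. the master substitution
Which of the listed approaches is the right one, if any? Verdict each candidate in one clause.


Diagnosis: no special technique — a nonlinear dependence on earlier terms breaks linearity, and with it every superposition-based closed form.
- a summation factor: no summation factor applies — the rule is not linear in the sequence values.
- the master substitution — with no divided-index recursive call, reindexing by powers of a base buys nothing.


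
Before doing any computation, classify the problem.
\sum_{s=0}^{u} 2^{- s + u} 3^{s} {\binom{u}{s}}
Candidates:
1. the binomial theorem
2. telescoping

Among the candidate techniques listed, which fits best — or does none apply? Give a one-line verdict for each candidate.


Best approach: the binomial theorem — terms weighting {\binom{u}{s}} against matched powers of 3 and 2 reassemble into (3 + 2)^u by the binomial theorem.
- the binomial theorem — yes — fits the structure here.
- telescoping: as presented, consecutive terms share no shifted copy to cancel against — no rewrite is on display to change that.


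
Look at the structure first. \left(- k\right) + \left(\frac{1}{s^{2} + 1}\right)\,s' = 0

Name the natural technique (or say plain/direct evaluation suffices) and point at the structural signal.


Best approach: separation of variables — all dependence on the two variables factors apart, the defining separable shape. The equation is exact as it stands too — a potential function exists — though separation reads the split structure directly.


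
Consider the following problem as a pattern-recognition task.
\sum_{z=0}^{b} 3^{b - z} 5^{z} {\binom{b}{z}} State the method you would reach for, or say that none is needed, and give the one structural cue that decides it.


Diagnosis: the binomial theorem — binomial coefficients against complementary powers of 5 and 3: recognize the binomial expansion and resum.


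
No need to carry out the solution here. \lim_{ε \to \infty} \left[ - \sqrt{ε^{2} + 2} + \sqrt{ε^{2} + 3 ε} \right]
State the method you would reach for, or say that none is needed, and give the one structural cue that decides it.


Technique: conjugate multiplication — both pieces blow up but their difference is finite; the conjugate trick rationalizes \sqrt{ε^{2} + 3 ε} - \sqrt{ε^{2} + 2}.


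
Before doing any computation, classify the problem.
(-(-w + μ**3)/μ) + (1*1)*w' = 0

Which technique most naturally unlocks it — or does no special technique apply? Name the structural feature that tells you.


Verdict: a linear integrating factor — linear in the unknown with genuine forcing: multiply through by the exponential of the integrated coefficient and the left side closes into one derivative.


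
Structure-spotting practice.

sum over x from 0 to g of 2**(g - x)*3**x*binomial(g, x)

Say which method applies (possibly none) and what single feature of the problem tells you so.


Diagnosis: the binomial theorem — binomial(g, x) weighting matched powers of 3 and 2 is the expanded form of (3 + 2)^g — fold it back up.


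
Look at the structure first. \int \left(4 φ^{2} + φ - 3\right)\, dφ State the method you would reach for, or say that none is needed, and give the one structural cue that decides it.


Verdict: no special technique — a term-by-term power-rule job in φ; no substitution or rearrangement earns its keep here.


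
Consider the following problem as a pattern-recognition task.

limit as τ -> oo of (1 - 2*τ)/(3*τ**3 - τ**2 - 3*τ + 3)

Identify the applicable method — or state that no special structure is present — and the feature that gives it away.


Best approach: dominant-term comparison — divide through by the highest power of τ; every lower-order term dies and the dominant terms decide the limit. Viewed as a single quotient this is an ∞/∞ form — an at-infinity application of l'Hôpital's rule would also resolve it; comparing leading growth reads the answer without differentiating.


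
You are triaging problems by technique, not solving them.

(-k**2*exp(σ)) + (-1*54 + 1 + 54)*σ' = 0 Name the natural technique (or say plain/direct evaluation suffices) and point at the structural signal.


Technique: separation of variables — separating collects all σ-dependence with the derivative and leaves all k-dependence opposite: variables separate.


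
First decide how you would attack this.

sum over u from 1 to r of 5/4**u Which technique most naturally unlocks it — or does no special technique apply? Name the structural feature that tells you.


Method: the geometric series formula — consecutive terms stand in a fixed index-free ratio — the geometric sum formula closes it.


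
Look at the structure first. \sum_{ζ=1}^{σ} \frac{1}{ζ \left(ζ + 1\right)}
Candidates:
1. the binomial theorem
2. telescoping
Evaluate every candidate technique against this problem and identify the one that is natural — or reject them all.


Best approach: telescoping — one partial-fraction pass turns \frac{1}{ζ \left(ζ + 1\right)} into a shifted difference, and shifted differences telescope.
- the binomial theorem — there is no pair of bases whose matched powers would reassemble into a single binomial power.
- telescoping — a fit — the right tool for this form.


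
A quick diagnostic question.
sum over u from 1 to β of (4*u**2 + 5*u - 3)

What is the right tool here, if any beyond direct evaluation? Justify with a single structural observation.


Method: no special technique — the summand is a plain polynomial in u (expanding first if it arrives factored); standard power-sum formulas evaluate it term by term.


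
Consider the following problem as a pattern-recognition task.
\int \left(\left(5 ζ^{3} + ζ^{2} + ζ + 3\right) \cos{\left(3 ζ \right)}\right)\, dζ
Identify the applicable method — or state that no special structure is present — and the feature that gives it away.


Best approach: integration by parts — differentiate 5 ζ^{3} + ζ^{2} + ζ + 3, integrate \cos{\left(3 ζ \right)}: each pass lowers the polynomial degree, so parts terminates.


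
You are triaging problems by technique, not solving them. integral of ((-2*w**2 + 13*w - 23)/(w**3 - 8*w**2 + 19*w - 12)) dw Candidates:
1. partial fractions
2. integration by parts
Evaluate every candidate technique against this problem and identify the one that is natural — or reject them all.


Best approach: partial fractions — the denominator w**3 - 8*w**2 + 19*w - 12 factors, so the quotient decomposes into elementary partial fractions term by term.
- partial fractions: yes — fits the structure here.
- integration by parts — the nonconstant-polynomial-times-standard-kernel pattern (an exp, sine, cosine, or logarithm partner) is absent.


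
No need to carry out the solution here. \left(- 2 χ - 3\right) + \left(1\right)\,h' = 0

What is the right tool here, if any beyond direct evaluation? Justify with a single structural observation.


Technique: no special technique — solved for the derivative, no h appears — this is antidifferentiation in χ wearing ODE clothing.


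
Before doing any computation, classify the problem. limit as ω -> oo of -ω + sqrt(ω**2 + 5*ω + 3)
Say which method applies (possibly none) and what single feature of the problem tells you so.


Best approach: conjugate multiplication — divergence minus divergence hides a finite answer — expose it by pairing sqrt(ω**2 + 5*ω + 3) - ω with its conjugate.


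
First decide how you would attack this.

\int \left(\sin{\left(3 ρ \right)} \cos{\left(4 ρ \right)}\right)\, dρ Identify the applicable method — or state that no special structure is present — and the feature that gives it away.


Diagnosis: a trigonometric identity — cross-frequency products like \sin{\left(3 ρ \right)} \cos{\left(4 ρ \right)} are the textbook product-to-sum case — the identity converts them to directly integrable sinusoids.


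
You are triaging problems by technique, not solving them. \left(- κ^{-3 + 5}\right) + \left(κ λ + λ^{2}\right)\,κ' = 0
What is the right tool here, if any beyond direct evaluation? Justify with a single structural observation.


Verdict: the homogeneous substitution — solved for the derivative, the right side is unchanged under scaling λ and κ together — it depends only on the ratio κ/λ, so substitute a single ratio variable. Rewriting — with the variables' roles exchanged where the shape demands it — would expose a Bernoulli structure too; the homogeneous substitution simply reads the degrees directly.


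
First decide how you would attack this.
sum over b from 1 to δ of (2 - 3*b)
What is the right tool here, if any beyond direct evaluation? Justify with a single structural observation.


Diagnosis: no special technique — this is bookkeeping, not technique: standard formulas for sums of constant-multiple powers of b apply termwise.


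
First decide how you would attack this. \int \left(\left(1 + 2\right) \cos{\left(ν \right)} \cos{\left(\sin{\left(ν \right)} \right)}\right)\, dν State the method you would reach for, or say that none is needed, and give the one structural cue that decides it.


Diagnosis: u-substitution — structure check: outer function, inner expression \sin{\left(ν \right)}, inner derivative as a factor — the classic u = \sin{\left(ν \right)} pattern.


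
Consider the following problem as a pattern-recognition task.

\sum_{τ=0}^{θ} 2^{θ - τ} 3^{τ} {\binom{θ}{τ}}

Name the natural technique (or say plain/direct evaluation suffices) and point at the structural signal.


Best approach: the binomial theorem — terms weighting {\binom{θ}{τ}} against matched powers of 3 and 2 reassemble into (3 + 2)^θ by the binomial theorem.


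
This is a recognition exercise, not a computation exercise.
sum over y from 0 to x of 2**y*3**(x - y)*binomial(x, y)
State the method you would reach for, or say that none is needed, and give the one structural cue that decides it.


Technique: the binomial theorem — binomial coefficients against complementary powers of 2 and 3: recognize the binomial expansion and resum.


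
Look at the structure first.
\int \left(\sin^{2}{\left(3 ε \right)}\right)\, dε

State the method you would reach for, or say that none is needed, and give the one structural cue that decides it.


Method: a trigonometric identity — the exponent on \sin^{2}{\left(3 ε \right)} is even — the power-reduction identity is the standard preprocessing step.


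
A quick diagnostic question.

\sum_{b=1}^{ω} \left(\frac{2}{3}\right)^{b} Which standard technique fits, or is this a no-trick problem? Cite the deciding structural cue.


Diagnosis: the geometric series formula — each summand is the previous one scaled by \frac{2}{3}; that constant multiplier is itself the geometric structure.


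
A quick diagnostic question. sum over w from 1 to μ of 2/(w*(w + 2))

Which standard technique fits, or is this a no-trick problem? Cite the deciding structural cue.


Diagnosis: telescoping — integer-spaced poles in 2/(w*(w + 2)) are the telescoping signature in disguise.


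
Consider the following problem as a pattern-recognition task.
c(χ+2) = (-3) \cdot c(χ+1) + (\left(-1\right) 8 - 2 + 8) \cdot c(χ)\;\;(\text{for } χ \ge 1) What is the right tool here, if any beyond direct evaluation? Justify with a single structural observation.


Diagnosis: the characteristic-root method — this is the constant-coefficient homogeneous case — the whole solution in χ reduces to a polynomial's roots.


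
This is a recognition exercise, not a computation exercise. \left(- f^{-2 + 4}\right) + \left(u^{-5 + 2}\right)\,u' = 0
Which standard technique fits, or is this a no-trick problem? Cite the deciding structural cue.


Technique: separation of variables — separating collects all u-dependence with the derivative and leaves all f-dependence opposite: variables separate. One could also solve this as an exact equation; with each coefficient in its own variable, separating is the same work with fewer steps.


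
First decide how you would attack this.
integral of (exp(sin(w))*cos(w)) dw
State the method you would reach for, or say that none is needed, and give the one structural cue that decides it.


Technique: u-substitution — differentiating the inner expression sin(w) produces the factor cos(w) up to a constant multiple, so substituting u = sin(w) reduces everything to a one-variable integral in u.


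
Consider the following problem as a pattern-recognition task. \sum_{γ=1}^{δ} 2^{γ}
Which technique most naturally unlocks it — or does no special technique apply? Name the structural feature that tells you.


Verdict: the geometric series formula — check a ratio of consecutive terms: it is 2, independent of the index, so the geometric formula closes the sum.


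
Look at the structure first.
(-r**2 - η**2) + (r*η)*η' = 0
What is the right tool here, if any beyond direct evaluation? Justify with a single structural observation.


Diagnosis: the homogeneous substitution — the slope's numerator and denominator share total degree; set v = η/r and the equation drops to separable form. Rearranged, this also fits the Bernoulli template directly; the homogeneous substitution reads the structure without the rearrangement.


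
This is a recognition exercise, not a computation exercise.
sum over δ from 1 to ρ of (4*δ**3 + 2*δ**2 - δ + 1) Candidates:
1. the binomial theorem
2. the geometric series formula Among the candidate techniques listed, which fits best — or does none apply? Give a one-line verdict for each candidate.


Best approach: no special technique — the sum is polynomial through and through; closed forms for each power of δ finish it directly.
- the binomial theorem: no binomial coefficients pair up with complementary powers here.
- the geometric series formula: consecutive terms are not related by a fixed multiplier.


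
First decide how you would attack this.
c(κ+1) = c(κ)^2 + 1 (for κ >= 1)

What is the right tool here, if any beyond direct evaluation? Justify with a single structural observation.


Technique: no special technique — nonlinear feedback in the recursion rules out every root- or factor-based technique.


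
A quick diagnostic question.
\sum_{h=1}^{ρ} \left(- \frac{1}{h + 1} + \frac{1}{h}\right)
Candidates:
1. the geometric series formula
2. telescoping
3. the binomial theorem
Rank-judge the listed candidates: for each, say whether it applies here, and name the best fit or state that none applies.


Best approach: telescoping — the piece each term subtracts is \frac{1}{h} advanced by one index, and it reappears with a plus sign leading the following term — the sum collapses to its boundary terms.
- the geometric series formula — the ratio of consecutive terms depends on the index.
- telescoping: yes, a natural case for it.
- the binomial theorem — no binomial coefficients pair with matched powers.


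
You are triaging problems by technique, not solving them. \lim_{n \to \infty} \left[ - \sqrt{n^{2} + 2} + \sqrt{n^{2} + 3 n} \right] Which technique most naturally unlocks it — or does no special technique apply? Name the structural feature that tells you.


Technique: conjugate multiplication — both pieces blow up but their difference is finite; the conjugate trick rationalizes \sqrt{n^{2} + 3 n} - \sqrt{n^{2} + 2}.


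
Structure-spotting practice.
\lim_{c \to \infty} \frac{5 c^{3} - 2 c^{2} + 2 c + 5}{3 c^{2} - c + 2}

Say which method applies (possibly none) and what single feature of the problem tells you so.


Method: dominant-term comparison — divide through by the highest power of c; every lower-order term dies and the dominant terms decide the limit. Viewed as a single quotient this is an ∞/∞ form — an at-infinity application of l'Hôpital's rule would also resolve it; comparing leading growth reads the answer without differentiating.


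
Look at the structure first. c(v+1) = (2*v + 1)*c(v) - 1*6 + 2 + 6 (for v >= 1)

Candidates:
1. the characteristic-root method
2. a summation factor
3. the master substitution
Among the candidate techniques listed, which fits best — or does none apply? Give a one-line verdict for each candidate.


Best approach: a summation factor — an index-dependent multiplier 2*v + 1 rules out characteristic roots; a summation factor converts it to a pure difference.
- the characteristic-root method — an index-dependent weight blocks the pure exponential ansatz.
- a summation factor — a fit — the right tool for this form.
- the master substitution — the recursive argument is a shift of the index, not a fixed fraction of it.


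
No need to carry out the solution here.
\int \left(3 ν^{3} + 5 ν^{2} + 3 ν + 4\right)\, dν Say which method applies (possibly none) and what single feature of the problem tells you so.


Verdict: no special technique — every term is a constant multiple of a power of ν; term-wise power-rule integration needs no preliminary transformation.


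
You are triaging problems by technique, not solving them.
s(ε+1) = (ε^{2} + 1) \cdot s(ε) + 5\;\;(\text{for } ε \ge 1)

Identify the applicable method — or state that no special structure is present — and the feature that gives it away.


Best approach: a summation factor — an index-dependent multiplier ε^{2} + 1 rules out characteristic roots; a summation factor converts it to a pure difference.


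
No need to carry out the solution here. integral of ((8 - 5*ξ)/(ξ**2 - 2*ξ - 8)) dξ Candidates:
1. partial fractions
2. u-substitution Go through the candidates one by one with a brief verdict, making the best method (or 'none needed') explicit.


Method: partial fractions — the integrand is a proper rational function and its denominator ξ**2 - 2*ξ - 8 factors into distinct pieces, so it splits into simple fractions.
- partial fractions: a fit — the right tool for this form.
- u-substitution — no subexpression of the integrand pairs with its own derivative as a factor — individual terms may offer their own substitutions, but any change of variable covering the whole integral would have to be constructed from outside the expression.


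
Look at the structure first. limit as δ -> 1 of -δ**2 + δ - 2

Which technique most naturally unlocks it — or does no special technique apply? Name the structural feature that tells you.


Best approach: no special technique — the function is continuous at 1; evaluation is itself the limit, no machinery required.


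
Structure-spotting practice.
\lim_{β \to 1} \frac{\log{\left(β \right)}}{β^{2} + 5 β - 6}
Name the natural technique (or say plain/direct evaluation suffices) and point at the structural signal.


Diagnosis: l'Hôpital's rule (0/0) — plug in 1: top and bottom both hit zero, so differentiate each and retry. A first-order expansion at the point is an equally standard path; the rule packages it.


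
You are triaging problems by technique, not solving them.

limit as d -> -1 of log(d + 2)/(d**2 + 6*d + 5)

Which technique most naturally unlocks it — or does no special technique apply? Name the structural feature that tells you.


Best approach: l'Hôpital's rule (0/0) — the 0/0 form at -1 is the signature situation for l'Hôpital's rule. A local series expansion at the point resolves it as well; the rule is the packaged version of that step.


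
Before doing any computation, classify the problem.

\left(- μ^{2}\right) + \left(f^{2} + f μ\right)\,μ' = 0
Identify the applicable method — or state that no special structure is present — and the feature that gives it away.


Method: the homogeneous substitution — the slope's numerator and denominator have matching total degree, so it depends only on μ/f and the ratio substitution collapses it. Suitably rearranged — at times with the variables' roles exchanged — this doubles as a Bernoulli equation; the homogeneous reading needs no such setup.


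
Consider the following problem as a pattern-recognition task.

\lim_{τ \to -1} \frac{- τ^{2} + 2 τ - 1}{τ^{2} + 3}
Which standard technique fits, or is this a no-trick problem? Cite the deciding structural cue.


Technique: no special technique — no denominator vanishes and nothing blows up at -1: direct substitution is the whole computation.


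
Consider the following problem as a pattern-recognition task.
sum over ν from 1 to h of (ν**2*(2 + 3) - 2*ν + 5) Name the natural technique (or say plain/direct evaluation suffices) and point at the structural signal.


Diagnosis: no special technique — recognize the absence of structure: constant-multiple powers of ν summed plainly, no special method required.


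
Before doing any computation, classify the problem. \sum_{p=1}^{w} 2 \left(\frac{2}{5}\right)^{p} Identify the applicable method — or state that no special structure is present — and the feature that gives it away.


Diagnosis: the geometric series formula — consecutive terms stand in a fixed index-free ratio — the geometric sum formula closes it.


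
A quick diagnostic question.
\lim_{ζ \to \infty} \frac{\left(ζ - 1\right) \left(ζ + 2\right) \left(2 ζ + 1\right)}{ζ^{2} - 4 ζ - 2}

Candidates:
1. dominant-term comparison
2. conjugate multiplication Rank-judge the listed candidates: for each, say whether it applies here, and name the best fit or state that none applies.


Method: dominant-term comparison — divide by the highest power of ζ present: lower-order terms vanish and the dominant ratio remains.
- dominant-term comparison: yes — fits the structure here.
- conjugate multiplication: there are no radicals in tension whose conjugate would simplify matters.


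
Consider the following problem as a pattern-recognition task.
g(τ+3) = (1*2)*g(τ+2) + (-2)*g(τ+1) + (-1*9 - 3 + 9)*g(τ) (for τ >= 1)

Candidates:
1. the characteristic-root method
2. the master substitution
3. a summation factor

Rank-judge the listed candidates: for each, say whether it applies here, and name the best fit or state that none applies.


Method: the characteristic-root method — every coefficient is a fixed number and the forcing is zero — substitute r^τ and read off the root equation.
- the characteristic-root method — yes — fits the structure here.
- the master substitution: this is shift-type recursion, outside the divide-and-conquer template.
- a summation factor — a summation factor telescopes one-step recursions; this one carries higher-order memory.


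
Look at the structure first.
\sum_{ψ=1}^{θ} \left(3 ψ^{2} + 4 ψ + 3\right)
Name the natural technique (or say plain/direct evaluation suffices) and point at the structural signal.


Technique: no special technique — no ratio, no shift structure, no binomial pattern: sum the constant-multiple powers of ψ with known formulas.


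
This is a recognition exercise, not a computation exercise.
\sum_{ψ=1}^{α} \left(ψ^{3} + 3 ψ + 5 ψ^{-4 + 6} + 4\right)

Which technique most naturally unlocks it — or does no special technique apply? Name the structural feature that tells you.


Verdict: no special technique — the summand is a plain polynomial in ψ (expanding first if it arrives factored); standard power-sum formulas evaluate it term by term.


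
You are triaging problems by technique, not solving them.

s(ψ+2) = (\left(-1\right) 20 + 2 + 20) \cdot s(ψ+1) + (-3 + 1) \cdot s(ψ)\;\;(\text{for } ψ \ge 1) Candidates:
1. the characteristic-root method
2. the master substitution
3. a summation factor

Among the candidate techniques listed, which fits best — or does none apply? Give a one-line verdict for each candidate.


Verdict: the characteristic-root method — this is the constant-coefficient homogeneous case — the whole solution in ψ reduces to a polynomial's roots.
- the characteristic-root method: yes — fits the structure here.
- the master substitution — this is shift-type recursion, outside the divide-and-conquer template.
- a summation factor: a summation factor telescopes one-step recursions; this one carries higher-order memory.
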